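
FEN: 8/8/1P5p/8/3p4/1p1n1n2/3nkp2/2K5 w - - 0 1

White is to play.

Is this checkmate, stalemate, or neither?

White to move; white king on c1.
In check: yes, from the black knight on d3.
King squares — b1: attacked by Nd2; d1: attacked by Ke2; b2: attacked by Nd3; c2: attacked by Pb3; d2: attacked by Ke2.
Legal moves for White: none.
In check with no legal moves → checkmate.

checkmate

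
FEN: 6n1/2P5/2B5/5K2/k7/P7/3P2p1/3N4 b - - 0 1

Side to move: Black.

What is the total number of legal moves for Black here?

Black to move; king on a4.
In check: yes, from the white bishop on c6.
Legal moves: Ka5, Kb3, Kxa3.
Count: 3.

3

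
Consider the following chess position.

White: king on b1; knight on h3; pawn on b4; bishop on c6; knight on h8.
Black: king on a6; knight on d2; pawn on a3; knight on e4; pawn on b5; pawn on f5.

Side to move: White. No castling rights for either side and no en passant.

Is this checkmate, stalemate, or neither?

neither

White to move; white king on b1.
In check: yes, from the black knight on d2.
Legal moves for White: Kc2, Ka2, Kc1, Ka1.
White is in check but has 4 legal moves → neither.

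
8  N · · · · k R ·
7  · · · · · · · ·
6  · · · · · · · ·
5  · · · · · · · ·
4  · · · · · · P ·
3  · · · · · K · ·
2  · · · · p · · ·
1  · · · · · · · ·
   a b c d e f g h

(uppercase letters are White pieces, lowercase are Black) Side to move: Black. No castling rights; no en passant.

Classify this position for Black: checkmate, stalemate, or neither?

Black to move; black king on f8.
In check: yes, from the white rook on g8.
Legal moves for Black: Kxg8, Kf7, Ke7.
Black is in check but has 3 legal moves → neither.

neither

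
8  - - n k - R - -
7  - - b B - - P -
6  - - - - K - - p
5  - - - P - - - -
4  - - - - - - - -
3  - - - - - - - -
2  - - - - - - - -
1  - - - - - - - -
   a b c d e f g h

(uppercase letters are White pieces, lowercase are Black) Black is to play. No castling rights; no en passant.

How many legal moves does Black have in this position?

Black to move; king on d8.
In check: yes, from the white rook on f8.
Legal moves: none.
Count: 0.

0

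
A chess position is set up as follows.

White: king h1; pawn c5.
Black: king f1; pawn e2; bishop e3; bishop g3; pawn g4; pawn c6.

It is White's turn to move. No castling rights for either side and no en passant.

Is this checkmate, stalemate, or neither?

stalemate

White to move; white king on h1.
In check: no.
King squares — g1: attacked by Kf1; g2: attacked by Kf1; h2: attacked by Bg3.
Legal moves for White: none.
Not in check and no legal moves → stalemate.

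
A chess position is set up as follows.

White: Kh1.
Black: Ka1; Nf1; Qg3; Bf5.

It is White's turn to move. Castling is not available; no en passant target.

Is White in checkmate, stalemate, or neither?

White to move; white king on h1.
In check: no.
King squares — g1: attacked by Qg3; g2: attacked by Qg3; h2: attacked by Nf1.
Legal moves for White: none.
Not in check and no legal moves → stalemate.

stalemate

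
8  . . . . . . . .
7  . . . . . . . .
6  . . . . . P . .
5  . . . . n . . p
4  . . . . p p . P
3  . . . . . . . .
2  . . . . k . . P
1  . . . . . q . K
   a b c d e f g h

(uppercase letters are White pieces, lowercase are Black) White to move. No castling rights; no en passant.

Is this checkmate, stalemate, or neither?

checkmate

White to move; white king on h1.
In check: yes, from the black queen on f1.
King squares — g1: attacked by Qf1; g2: attacked by Qf1; h2: own pawn.
Legal moves for White: none.
In check with no legal moves → checkmate.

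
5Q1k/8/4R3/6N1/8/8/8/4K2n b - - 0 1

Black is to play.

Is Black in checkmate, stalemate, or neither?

Black to move; black king on h8.
In check: yes, from the white queen on f8.
King squares — g7: attacked by Qf8; h7: attacked by Ng5; g8: attacked by Qf8.
Legal moves for Black: none.
In check with no legal moves → checkmate.

checkmate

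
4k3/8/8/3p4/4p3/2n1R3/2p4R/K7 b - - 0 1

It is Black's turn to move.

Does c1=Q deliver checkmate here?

yes

After c1=Q: white king on a1; in check: yes, from the black queen on c1.
King squares — b1: attacked by Qc1; a2: attacked by Nc3; b2: attacked by Qc1.
White has no legal moves → checkmate.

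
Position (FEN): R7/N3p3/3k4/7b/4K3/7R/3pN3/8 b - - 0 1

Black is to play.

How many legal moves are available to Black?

Black to move; king on d6.
In check: no.
Legal moves: Kd7, Kc7, Ke6, Kc5, Be8, Bf7, Bg6+, Bg4, Bf3+, Bxe2, e6, d1=Q, d1=R, d1=B, d1=N, e5.
Count: 16.

16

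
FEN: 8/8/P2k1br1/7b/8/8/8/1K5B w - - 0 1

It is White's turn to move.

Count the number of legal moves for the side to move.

11

White to move; king on b1.
In check: no.
Legal moves: Ba8, Bb7, Bc6, Bd5, Be4, Bf3, Bg2, Kc2, Ka2, Kc1, a7.
Count: 11.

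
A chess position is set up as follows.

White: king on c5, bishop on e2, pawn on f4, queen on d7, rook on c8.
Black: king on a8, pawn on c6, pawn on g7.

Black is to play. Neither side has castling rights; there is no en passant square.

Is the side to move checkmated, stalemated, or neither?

Black to move; black king on a8.
In check: yes, from the white rook on c8.
King squares — a7: attacked by Qd7; b7: attacked by Qd7; b8: attacked by Rc8.
Legal moves for Black: none.
In check with no legal moves → checkmate.

checkmate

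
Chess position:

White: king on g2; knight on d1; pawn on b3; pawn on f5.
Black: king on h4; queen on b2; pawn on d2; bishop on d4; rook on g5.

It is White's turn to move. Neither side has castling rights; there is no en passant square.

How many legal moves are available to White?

4

White to move; king on g2.
In check: yes, from the black rook on g5.
Legal moves: Kf3, Kh2, Kh1, Kf1.
Count: 4.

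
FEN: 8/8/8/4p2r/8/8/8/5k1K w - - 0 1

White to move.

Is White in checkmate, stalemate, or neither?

checkmate

White to move; white king on h1.
In check: yes, from the black rook on h5.
King squares — g1: attacked by Kf1; g2: attacked by Kf1; h2: attacked by Rh5.
Legal moves for White: none.
In check with no legal moves → checkmate.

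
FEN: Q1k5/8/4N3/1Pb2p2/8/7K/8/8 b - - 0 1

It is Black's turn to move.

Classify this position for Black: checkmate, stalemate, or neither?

Black to move; black king on c8.
In check: yes, from the white queen on a8.
Legal moves for Black: Kd7.
Black is in check but has 1 legal move → neither.

neither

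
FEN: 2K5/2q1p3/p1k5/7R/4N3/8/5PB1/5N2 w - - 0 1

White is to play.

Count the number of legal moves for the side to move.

White to move; king on c8.
In check: yes, from the black queen on c7.
Legal moves: none.
Count: 0.

0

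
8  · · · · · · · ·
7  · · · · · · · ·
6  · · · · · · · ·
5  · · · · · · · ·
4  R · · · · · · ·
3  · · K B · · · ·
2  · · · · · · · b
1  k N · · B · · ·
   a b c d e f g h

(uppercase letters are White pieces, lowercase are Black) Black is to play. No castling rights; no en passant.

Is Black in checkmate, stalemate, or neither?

checkmate

Black to move; black king on a1.
In check: yes, from the white rook on a4.
King squares — b1: attacked by Bd3; a2: attacked by Ra4; b2: attacked by Kc3.
Legal moves for Black: none.
In check with no legal moves → checkmate.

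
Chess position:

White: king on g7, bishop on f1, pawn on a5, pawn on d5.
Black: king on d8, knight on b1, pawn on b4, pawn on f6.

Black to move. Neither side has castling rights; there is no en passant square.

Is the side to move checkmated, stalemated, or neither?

neither

Black to move; black king on d8.
In check: no.
Legal moves for Black: Ke8, Kc8, Ke7, Kd7, Kc7, Nc3, Na3, Nd2, f5, b3.
Black has 10 legal moves and is not in check → neither.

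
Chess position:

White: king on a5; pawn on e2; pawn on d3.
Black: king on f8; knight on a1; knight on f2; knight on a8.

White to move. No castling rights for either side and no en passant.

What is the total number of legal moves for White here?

7

White to move; king on a5.
In check: no.
Legal moves: Ka6, Kb5, Kb4, Ka4, d4, e3, e4.
Count: 7.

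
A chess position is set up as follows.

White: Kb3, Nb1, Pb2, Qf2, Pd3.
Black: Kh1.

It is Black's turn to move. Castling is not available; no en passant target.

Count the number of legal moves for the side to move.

Black to move; king on h1.
In check: no.
Legal moves: none.
Count: 0.

0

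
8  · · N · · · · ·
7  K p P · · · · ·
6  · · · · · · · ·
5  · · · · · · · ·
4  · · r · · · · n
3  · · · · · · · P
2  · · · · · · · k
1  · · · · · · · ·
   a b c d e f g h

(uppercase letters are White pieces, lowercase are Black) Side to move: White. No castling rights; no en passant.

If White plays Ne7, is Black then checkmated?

no

After Ne7: black king on h2; in check: no.
Black is not in check, so this cannot be checkmate.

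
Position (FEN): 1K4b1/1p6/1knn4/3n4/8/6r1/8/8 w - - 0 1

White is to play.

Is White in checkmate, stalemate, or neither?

neither

White to move; white king on b8.
In check: yes, from the black knight on c6.
Legal moves for White: Ka8.
White is in check but has 1 legal move → neither.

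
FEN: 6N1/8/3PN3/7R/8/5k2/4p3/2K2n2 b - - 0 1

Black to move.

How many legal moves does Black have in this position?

Black to move; king on f3.
In check: no.
Legal moves: Kg4, Ke4, Kg3, Ke3, Kg2, Kf2, Ng3, Ne3, Nh2, Nd2, e1=Q+, e1=R+, e1=B, e1=N.
Count: 14.

14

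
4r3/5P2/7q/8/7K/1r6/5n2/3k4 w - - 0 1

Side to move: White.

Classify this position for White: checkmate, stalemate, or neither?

checkmate

White to move; white king on h4.
In check: yes, from the black queen on h6.
King squares — g3: attacked by Rb3; h3: attacked by Nf2; g4: attacked by Nf2; g5: attacked by Qh6; h5: attacked by Qh6.
Legal moves for White: none.
In check with no legal moves → checkmate.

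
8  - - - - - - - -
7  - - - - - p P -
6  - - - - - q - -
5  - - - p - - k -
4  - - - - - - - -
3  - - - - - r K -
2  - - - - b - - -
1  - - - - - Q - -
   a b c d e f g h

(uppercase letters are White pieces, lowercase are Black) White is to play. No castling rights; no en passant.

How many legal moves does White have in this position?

3

White to move; king on g3.
In check: yes, from the black rook on f3.
Legal moves: Kh2, Kg2, Qxf3.
Count: 3.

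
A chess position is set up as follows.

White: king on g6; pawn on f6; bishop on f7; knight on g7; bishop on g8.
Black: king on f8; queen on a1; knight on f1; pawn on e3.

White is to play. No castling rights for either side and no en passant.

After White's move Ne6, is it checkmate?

yes

After Ne6: black king on f8; in check: yes, from the white knight on e6.
King squares — e7: attacked by Pf6; f7: attacked by Kg6; g7: attacked by Ne6; e8: attacked by Bf7; g8: attacked by Bf7.
Black has no legal moves → checkmate.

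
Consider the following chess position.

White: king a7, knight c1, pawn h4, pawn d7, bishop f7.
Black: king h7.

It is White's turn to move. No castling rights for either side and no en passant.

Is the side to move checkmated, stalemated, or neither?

White to move; white king on a7.
In check: no.
Legal moves for White include: Bg8+, Be8, Bg6+, Be6, Bh5, Bd5, Bc4, Bb3, Ba2, Kb8, Ka8, Kb7, Kb6, Ka6, Nd3, Nb3, Ne2, Na2, ... (list truncated; more exist).
White has legal moves and is not in check → neither.

neither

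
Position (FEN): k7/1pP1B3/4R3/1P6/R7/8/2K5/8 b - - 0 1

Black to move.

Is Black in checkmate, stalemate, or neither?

checkmate

Black to move; black king on a8.
In check: yes, from the white rook on a4.
King squares — a7: attacked by Ra4; b7: own pawn; b8: attacked by Pc7.
Legal moves for Black: none.
In check with no legal moves → checkmate.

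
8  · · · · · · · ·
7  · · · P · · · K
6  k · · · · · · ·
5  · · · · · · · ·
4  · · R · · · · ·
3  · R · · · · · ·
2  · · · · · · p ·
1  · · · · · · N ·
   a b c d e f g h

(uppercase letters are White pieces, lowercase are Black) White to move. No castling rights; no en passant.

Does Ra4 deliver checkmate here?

After Ra4: black king on a6; in check: yes, from the white rook on a4.
King squares — a5: attacked by Ra4; b5: attacked by Rb3; b6: attacked by Rb3; a7: attacked by Ra4; b7: attacked by Rb3.
Black has no legal moves → checkmate.

yes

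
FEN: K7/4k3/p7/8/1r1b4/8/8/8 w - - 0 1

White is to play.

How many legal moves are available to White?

0

White to move; king on a8.
In check: no.
Legal moves: none.
Count: 0.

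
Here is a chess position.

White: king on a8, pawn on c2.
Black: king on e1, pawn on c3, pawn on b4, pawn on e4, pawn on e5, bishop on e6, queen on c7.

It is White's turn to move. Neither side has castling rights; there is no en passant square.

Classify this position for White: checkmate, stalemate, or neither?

White to move; white king on a8.
In check: no.
King squares — a7: attacked by Qc7; b7: attacked by Qc7; b8: attacked by Qc7.
Legal moves for White: none.
Not in check and no legal moves → stalemate.

stalemate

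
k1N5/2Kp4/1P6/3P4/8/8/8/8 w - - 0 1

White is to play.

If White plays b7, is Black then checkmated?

yes

After b7: black king on a8; in check: yes, from the white pawn on b7.
King squares — a7: attacked by Nc8; b7: attacked by Kc7; b8: attacked by Kc7.
Black has no legal moves → checkmate.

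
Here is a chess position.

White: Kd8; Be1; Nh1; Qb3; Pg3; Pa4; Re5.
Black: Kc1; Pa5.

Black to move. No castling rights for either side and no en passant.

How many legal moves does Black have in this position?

0

Black to move; king on c1.
In check: no.
Legal moves: none.
Count: 0.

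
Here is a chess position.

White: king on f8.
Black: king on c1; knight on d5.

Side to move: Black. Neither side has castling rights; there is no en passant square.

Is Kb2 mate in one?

no

After Kb2: white king on f8; in check: no.
White is not in check, so this cannot be checkmate.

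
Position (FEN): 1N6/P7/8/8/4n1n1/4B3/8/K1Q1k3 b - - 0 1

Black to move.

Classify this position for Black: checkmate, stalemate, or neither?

Black to move; black king on e1.
In check: yes, from the white queen on c1.
King squares — d1: attacked by Qc1; f1: attacked by Qc1; d2: attacked by Qc1; e2: available; f2: attacked by Be3.
Legal moves for Black: Ke2.
Black is in check but has 1 legal move → neither.

neither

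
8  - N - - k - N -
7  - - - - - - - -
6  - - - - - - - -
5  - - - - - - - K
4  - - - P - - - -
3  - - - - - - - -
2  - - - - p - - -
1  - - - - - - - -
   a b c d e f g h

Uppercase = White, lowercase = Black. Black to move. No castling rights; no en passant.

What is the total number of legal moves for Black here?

Black to move; king on e8.
In check: no.
Legal moves: Kf8, Kd8, Kf7, e1=Q, e1=R, e1=B, e1=N.
Count: 7.

7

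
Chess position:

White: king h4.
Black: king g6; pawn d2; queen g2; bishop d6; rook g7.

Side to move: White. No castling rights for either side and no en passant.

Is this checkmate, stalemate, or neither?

stalemate

White to move; white king on h4.
In check: no.
King squares — g3: attacked by Qg2; h3: attacked by Qg2; g4: attacked by Qg2; g5: attacked by Qg2; h5: attacked by Kg6.
Legal moves for White: none.
Not in check and no legal moves → stalemate.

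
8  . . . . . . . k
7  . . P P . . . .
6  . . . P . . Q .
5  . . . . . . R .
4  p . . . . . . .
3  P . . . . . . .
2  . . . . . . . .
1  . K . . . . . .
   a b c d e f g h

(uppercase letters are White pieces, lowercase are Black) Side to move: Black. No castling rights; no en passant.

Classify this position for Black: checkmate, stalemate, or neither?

Black to move; black king on h8.
In check: no.
King squares — g7: attacked by Qg6; h7: attacked by Qg6; g8: attacked by Qg6.
Legal moves for Black: none.
Not in check and no legal moves → stalemate.

stalemate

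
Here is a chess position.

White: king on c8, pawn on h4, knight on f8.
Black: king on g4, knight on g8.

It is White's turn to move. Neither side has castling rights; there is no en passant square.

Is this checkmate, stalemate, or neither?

neither

White to move; white king on c8.
In check: no.
Legal moves for White: Nh7, Nd7, Ng6, Ne6, Kd8, Kb8, Kd7, Kc7, Kb7, h5.
White has 10 legal moves and is not in check → neither.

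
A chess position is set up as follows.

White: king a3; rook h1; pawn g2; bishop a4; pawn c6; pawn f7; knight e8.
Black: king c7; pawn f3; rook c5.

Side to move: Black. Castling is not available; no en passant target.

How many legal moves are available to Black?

4

Black to move; king on c7.
In check: yes, from the white knight on e8.
Legal moves: Kd8, Kc8, Kb8, Kb6.
Count: 4.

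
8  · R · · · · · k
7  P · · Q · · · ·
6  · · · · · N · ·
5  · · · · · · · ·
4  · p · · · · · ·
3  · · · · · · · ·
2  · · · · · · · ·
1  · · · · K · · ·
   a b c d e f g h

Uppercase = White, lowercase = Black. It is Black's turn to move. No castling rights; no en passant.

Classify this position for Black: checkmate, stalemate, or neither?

Black to move; black king on h8.
In check: yes, from the white rook on b8.
King squares — g7: attacked by Qd7; h7: attacked by Nf6; g8: attacked by Nf6.
Legal moves for Black: none.
In check with no legal moves → checkmate.

checkmate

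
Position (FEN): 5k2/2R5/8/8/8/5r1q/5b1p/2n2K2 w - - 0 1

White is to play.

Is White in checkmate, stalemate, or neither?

White to move; white king on f1.
In check: yes, from the black queen on h3.
King squares — e1: attacked by Bf2; g1: attacked by Bf2; e2: attacked by Nc1; f2: attacked by Rf3; g2: attacked by Qh3.
Legal moves for White: none.
In check with no legal moves → checkmate.

checkmate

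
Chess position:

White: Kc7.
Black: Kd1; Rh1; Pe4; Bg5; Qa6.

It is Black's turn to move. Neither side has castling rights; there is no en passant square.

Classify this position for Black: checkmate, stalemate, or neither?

Black to move; black king on d1.
In check: no.
Legal moves for Black include: Qc8+, Qa8, Qb7+, Qa7+, Qh6, Qg6, Qf6, Qe6, Qd6+, Qc6+, Qb6+, Qb5, Qa5+, Qc4+, Qa4, Qd3, Qa3, Qe2, ... (list truncated; more exist).
Black has legal moves and is not in check → neither.

neither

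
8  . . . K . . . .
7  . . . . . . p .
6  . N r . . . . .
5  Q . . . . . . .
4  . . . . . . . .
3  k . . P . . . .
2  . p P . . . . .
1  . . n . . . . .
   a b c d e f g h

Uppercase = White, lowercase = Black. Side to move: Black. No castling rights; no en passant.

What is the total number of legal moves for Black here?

0

Black to move; king on a3.
In check: yes, from the white queen on a5.
Legal moves: none.
Count: 0.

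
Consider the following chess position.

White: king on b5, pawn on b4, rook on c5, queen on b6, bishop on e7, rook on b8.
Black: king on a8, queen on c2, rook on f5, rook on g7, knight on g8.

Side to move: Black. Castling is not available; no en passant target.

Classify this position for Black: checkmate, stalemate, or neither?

checkmate

Black to move; black king on a8.
In check: yes, from the white rook on b8.
King squares — a7: attacked by Qb6; b7: attacked by Qb6; b8: attacked by Qb6.
Legal moves for Black: none.
In check with no legal moves → checkmate.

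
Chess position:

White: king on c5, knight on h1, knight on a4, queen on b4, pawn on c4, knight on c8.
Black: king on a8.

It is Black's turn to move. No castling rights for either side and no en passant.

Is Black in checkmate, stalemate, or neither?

stalemate

Black to move; black king on a8.
In check: no.
King squares — a7: attacked by Nc8; b7: attacked by Qb4; b8: attacked by Qb4.
Legal moves for Black: none.
Not in check and no legal moves → stalemate.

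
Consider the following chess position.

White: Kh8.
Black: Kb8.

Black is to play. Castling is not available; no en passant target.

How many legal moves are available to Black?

5

Black to move; king on b8.
In check: no.
Legal moves: Kc8, Ka8, Kc7, Kb7, Ka7.
Count: 5.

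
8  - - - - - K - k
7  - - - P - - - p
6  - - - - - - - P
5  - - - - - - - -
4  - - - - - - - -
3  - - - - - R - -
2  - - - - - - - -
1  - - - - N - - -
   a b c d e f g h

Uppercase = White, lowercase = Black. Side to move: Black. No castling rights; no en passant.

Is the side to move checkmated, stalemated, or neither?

stalemate

Black to move; black king on h8.
In check: no.
King squares — g7: attacked by Ph6; h7: own pawn; g8: attacked by Kf8.
Legal moves for Black: none.
Not in check and no legal moves → stalemate.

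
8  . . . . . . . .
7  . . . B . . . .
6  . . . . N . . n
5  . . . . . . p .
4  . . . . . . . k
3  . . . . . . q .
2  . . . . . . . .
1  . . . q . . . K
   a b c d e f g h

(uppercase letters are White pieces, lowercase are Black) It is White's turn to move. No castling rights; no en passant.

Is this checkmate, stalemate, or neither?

checkmate

White to move; white king on h1.
In check: yes, from the black queen on d1.
King squares — g1: attacked by Qd1; g2: attacked by Qg3; h2: attacked by Qg3.
Legal moves for White: none.
In check with no legal moves → checkmate.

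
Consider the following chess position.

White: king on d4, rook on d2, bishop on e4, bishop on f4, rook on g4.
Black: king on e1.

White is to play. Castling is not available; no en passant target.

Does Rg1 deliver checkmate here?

yes

After Rg1: black king on e1; in check: yes, from the white rook on g1.
King squares — d1: attacked by Rg1; f1: attacked by Rg1; d2: attacked by Bf4; e2: attacked by Rd2; f2: attacked by Rd2.
Black has no legal moves → checkmate.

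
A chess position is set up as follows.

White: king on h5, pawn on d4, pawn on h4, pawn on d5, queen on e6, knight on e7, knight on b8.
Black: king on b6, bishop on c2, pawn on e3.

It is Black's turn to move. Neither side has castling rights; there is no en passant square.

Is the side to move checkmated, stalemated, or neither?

Black to move; black king on b6.
In check: yes, from the white queen on e6.
Legal moves for Black: Kc7, Kb7, Ka7, Kb5, Ka5.
Black is in check but has 5 legal moves → neither.

neither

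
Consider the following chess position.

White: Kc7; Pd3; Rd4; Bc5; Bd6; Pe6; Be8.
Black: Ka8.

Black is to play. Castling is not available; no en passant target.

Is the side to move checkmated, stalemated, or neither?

Black to move; black king on a8.
In check: no.
King squares — a7: attacked by Bc5; b7: attacked by Kc7; b8: attacked by Kc7.
Legal moves for Black: none.
Not in check and no legal moves → stalemate.

stalemate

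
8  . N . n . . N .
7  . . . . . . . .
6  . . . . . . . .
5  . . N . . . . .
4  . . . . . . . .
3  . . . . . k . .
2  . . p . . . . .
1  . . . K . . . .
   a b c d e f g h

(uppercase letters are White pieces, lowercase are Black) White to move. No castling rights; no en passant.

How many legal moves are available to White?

4

White to move; king on d1.
In check: yes, from the black pawn on c2.
Legal moves: Kd2, Kxc2, Ke1, Kc1.
Count: 4.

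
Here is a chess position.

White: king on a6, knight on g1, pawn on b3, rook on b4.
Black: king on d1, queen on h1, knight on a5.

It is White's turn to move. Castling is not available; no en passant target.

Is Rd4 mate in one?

no

After Rd4: black king on d1; in check: yes, from the white rook on d4.
Black has 3 legal replies: Kc2, Ke1, Kc1.
In check but a legal move exists → not checkmate.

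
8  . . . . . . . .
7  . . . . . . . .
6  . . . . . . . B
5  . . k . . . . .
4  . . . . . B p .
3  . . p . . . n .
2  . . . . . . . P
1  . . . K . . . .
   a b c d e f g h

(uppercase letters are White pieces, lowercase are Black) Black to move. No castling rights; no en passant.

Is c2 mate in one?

no

After c2: white king on d1; in check: yes, from the black pawn on c2.
White has 4 legal replies: Kd2, Kxc2, Ke1, Kc1.
In check but a legal move exists → not checkmate.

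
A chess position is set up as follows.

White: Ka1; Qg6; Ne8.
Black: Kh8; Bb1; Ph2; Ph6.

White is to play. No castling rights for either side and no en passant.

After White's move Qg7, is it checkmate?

yes

After Qg7: black king on h8; in check: yes, from the white queen on g7.
King squares — g7: attacked by Ne8; h7: attacked by Qg7; g8: attacked by Qg7.
Black has no legal moves → checkmate.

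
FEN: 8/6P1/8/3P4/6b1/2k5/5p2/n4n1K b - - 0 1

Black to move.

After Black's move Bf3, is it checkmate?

yes

After Bf3: white king on h1; in check: yes, from the black bishop on f3.
King squares — g1: attacked by Pf2; g2: attacked by Bf3; h2: attacked by Nf1.
White has no legal moves → checkmate.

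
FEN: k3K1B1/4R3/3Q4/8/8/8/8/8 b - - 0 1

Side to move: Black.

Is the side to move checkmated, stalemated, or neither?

Black to move; black king on a8.
In check: no.
King squares — a7: attacked by Re7; b7: attacked by Re7; b8: attacked by Qd6.
Legal moves for Black: none.
Not in check and no legal moves → stalemate.

stalemate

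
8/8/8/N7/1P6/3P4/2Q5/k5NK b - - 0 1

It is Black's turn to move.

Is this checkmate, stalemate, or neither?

stalemate

Black to move; black king on a1.
In check: no.
King squares — b1: attacked by Qc2; a2: attacked by Qc2; b2: attacked by Qc2.
Legal moves for Black: none.
Not in check and no legal moves → stalemate.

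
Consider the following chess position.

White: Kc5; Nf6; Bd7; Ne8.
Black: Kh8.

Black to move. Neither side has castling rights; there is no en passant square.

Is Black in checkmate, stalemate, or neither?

stalemate

Black to move; black king on h8.
In check: no.
King squares — g7: attacked by Ne8; h7: attacked by Nf6; g8: attacked by Nf6.
Legal moves for Black: none.
Not in check and no legal moves → stalemate.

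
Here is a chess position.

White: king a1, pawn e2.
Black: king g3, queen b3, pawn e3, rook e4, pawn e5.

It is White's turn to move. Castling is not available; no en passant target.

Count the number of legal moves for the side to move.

0

White to move; king on a1.
In check: no.
Legal moves: none.
Count: 0.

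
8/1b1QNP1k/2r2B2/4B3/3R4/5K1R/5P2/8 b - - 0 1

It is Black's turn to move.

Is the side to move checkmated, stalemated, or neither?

checkmate

Black to move; black king on h7.
In check: yes, from the white rook on h3.
King squares — g6: attacked by Ne7; h6: attacked by Rh3; g7: attacked by Bf6; g8: attacked by Ne7; h8: attacked by Rh3.
Legal moves for Black: none.
In check with no legal moves → checkmate.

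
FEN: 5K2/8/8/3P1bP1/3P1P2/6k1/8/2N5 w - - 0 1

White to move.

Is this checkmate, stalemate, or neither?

neither

White to move; white king on f8.
In check: no.
Legal moves for White: Kg8, Ke8, Kg7, Kf7, Ke7, Nd3, Nb3, Ne2+, Na2, g6, d6.
White has 11 legal moves and is not in check → neither.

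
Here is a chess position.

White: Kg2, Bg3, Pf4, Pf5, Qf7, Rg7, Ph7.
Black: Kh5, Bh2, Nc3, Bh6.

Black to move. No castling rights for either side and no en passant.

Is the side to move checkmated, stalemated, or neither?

checkmate

Black to move; black king on h5.
In check: yes, from the white queen on f7.
King squares — g4: attacked by Rg7; h4: attacked by Bg3; g5: attacked by Pf4; g6: attacked by Pf5; h6: own bishop.
Legal moves for Black: none.
In check with no legal moves → checkmate.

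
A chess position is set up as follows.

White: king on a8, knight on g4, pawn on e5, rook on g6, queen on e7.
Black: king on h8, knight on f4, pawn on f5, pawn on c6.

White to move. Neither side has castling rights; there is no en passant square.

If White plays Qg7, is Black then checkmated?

After Qg7: black king on h8; in check: yes, from the white queen on g7.
King squares — g7: attacked by Rg6; h7: attacked by Qg7; g8: attacked by Qg7.
Black has no legal moves → checkmate.

yes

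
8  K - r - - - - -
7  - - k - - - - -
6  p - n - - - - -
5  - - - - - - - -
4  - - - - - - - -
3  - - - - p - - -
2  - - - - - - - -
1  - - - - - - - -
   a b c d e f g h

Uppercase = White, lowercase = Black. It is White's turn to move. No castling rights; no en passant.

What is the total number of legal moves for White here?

White to move; king on a8.
In check: yes, from the black rook on c8.
Legal moves: none.
Count: 0.

0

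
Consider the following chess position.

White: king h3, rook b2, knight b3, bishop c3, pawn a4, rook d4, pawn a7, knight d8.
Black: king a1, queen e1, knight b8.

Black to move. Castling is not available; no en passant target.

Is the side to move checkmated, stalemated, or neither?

Black to move; black king on a1.
In check: yes, from the white knight on b3.
King squares — b1: attacked by Rb2; a2: attacked by Rb2; b2: attacked by Bc3.
Legal moves for Black: none.
In check with no legal moves → checkmate.

checkmate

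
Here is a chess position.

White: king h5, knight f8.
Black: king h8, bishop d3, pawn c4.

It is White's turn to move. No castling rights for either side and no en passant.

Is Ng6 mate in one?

After Ng6: black king on h8; in check: yes, from the white knight on g6.
Black has 4 legal replies: Kg8, Kh7, Kg7, Bxg6+.
In check but a legal move exists → not checkmate.

no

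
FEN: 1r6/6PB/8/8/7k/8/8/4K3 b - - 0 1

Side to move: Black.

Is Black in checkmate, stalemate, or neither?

neither

Black to move; black king on h4.
In check: no.
Legal moves for Black include: Rh8, Rg8, Rf8, Re8+, Rd8, Rc8, Ra8, Rb7, Rb6, Rb5, Rb4, Rb3, Rb2, Rb1+, Kh5, Kg5, Kg4, Kh3, ... (list truncated; more exist).
Black has legal moves and is not in check → neither.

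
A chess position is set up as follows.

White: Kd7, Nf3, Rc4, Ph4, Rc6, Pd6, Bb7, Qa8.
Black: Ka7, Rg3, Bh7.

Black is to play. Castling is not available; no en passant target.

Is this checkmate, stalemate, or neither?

Black to move; black king on a7.
In check: yes, from the white queen on a8.
King squares — a6: attacked by Rc6; b6: attacked by Rc6; b7: attacked by Qa8; a8: attacked by Bb7; b8: attacked by Qa8.
Legal moves for Black: none.
In check with no legal moves → checkmate.

checkmate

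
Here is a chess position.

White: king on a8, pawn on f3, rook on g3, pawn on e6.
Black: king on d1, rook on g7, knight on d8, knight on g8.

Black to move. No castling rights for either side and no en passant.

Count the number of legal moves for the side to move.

Black to move; king on d1.
In check: no.
Legal moves: Ne7, Nh6, Nf6, Nf7, Nb7, Nxe6, Nc6, Rh7, Rf7, Re7, Rd7, Rc7, Rb7, Ra7+, Rg6, Rg5, Rg4, Rxg3, Ke2, Kd2, Kc2, Ke1, Kc1.
Count: 23.

23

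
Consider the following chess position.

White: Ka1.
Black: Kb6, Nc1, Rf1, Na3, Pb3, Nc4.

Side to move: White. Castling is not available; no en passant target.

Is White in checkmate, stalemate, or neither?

White to move; white king on a1.
In check: no.
King squares — b1: attacked by Na3; a2: attacked by Nc1; b2: attacked by Nc4.
Legal moves for White: none.
Not in check and no legal moves → stalemate.

stalemate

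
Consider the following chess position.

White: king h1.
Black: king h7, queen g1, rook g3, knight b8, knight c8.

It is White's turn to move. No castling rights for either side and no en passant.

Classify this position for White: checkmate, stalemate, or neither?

White to move; white king on h1.
In check: yes, from the black queen on g1.
King squares — g1: attacked by Rg3; g2: attacked by Qg1; h2: attacked by Qg1.
Legal moves for White: none.
In check with no legal moves → checkmate.

checkmate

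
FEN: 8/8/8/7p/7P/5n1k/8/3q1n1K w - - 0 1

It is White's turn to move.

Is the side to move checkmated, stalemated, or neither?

stalemate

White to move; white king on h1.
In check: no.
King squares — g1: attacked by Nf3; g2: attacked by Kh3; h2: attacked by Nf1.
Legal moves for White: none.
Not in check and no legal moves → stalemate.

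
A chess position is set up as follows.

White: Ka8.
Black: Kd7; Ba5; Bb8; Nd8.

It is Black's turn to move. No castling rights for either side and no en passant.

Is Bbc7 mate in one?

no

After Bbc7: white king on a8; in check: no.
White is not in check, so this cannot be checkmate.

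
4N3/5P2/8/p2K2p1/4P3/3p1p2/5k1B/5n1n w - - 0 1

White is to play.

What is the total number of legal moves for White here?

23

White to move; king on d5.
In check: no.
Legal moves: Ng7, Nc7, Nf6, Nd6, Ke6, Kd6, Kc6, Ke5, Kc5, Kd4, Kc4, Bb8, Bc7, Bd6, Be5, Bf4, Bg3+, Bg1+, f8=Q, f8=R, f8=B, f8=N, e5.
Count: 23.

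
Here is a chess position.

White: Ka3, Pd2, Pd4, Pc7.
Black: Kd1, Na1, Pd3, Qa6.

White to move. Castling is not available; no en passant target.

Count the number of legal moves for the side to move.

2

White to move; king on a3.
In check: yes, from the black queen on a6.
Legal moves: Kb4, Kb2.
Count: 2.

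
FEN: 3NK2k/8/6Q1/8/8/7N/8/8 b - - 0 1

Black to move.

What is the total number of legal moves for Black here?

Black to move; king on h8.
In check: no.
Legal moves: none.
Count: 0.

0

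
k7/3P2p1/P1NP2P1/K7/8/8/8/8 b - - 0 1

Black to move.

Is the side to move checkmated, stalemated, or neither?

Black to move; black king on a8.
In check: no.
King squares — a7: attacked by Nc6; b7: attacked by Pa6; b8: attacked by Nc6.
Legal moves for Black: none.
Not in check and no legal moves → stalemate.

stalemate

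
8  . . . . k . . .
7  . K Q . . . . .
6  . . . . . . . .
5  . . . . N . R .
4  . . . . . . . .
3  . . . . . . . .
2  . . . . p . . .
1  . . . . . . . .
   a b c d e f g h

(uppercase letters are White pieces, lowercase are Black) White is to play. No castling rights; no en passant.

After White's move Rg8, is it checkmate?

yes

After Rg8: black king on e8; in check: yes, from the white rook on g8.
King squares — d7: attacked by Ne5; e7: attacked by Qc7; f7: attacked by Ne5; d8: attacked by Qc7; f8: attacked by Rg8.
Black has no legal moves → checkmate.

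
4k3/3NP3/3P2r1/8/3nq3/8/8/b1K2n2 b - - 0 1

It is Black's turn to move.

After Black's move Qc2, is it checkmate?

After Qc2: white king on c1; in check: yes, from the black queen on c2.
King squares — b1: attacked by Qc2; d1: attacked by Qc2; b2: attacked by Ba1; c2: attacked by Nd4; d2: attacked by Nf1.
White has no legal moves → checkmate.

yes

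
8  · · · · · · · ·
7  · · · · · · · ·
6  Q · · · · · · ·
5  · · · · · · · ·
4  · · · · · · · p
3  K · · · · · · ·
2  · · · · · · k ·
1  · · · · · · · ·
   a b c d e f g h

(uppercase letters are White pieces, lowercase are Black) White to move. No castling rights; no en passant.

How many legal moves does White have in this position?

White to move; king on a3.
In check: no.
Legal moves: Qc8, Qa8+, Qb7+, Qa7, Qh6, Qg6+, Qf6, Qe6, Qd6, Qc6+, Qb6, Qb5, Qa5, Qc4, Qa4, Qd3, Qe2+, Qf1+, Kb4, Ka4, Kb3, Kb2, Ka2.
Count: 23.

23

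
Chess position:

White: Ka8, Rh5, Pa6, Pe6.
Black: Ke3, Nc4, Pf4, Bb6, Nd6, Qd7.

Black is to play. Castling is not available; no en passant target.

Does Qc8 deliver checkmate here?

yes

After Qc8: white king on a8; in check: yes, from the black queen on c8.
King squares — a7: attacked by Bb6; b7: attacked by Nd6; b8: attacked by Qc8.
White has no legal moves → checkmate.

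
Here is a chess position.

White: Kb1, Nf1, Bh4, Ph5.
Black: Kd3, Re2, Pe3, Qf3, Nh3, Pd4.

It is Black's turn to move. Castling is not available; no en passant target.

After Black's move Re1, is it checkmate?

After Re1: white king on b1; in check: yes, from the black rook on e1.
White has 3 legal replies: Kb2, Ka2, Bxe1.
In check but a legal move exists → not checkmate.

no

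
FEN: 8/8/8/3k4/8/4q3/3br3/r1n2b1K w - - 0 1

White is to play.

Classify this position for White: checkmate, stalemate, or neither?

stalemate

White to move; white king on h1.
In check: no.
King squares — g1: attacked by Qe3; g2: attacked by Bf1; h2: attacked by Re2.
Legal moves for White: none.
Not in check and no legal moves → stalemate.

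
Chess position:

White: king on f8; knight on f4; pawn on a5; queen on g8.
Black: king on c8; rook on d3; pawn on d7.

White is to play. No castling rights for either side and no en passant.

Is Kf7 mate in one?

After Kf7: black king on c8; in check: yes, from the white queen on g8.
Black has 2 legal replies: Kc7, Kb7.
In check but a legal move exists → not checkmate.

no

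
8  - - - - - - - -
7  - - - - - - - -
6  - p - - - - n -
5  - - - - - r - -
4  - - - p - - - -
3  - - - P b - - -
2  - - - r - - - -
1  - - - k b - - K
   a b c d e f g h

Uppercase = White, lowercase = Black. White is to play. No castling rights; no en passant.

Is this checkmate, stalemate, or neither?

stalemate

White to move; white king on h1.
In check: no.
King squares — g1: attacked by Be3; g2: attacked by Rd2; h2: attacked by Rd2.
Legal moves for White: none.
Not in check and no legal moves → stalemate.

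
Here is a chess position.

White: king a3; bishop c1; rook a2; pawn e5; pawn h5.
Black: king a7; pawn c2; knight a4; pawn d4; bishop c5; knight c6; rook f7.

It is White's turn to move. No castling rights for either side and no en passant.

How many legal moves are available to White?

White to move; king on a3.
In check: yes, from the black bishop on c5.
Legal moves: Kxa4, Kb3.
Count: 2.

2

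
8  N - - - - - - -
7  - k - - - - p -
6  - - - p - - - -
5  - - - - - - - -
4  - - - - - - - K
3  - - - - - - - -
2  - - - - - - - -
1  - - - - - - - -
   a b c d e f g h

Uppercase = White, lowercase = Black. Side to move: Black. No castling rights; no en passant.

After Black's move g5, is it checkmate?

no

After g5: white king on h4; in check: yes, from the black pawn on g5.
White has 5 legal replies: Kh5, Kxg5, Kg4, Kh3, Kg3.
In check but a legal move exists → not checkmate.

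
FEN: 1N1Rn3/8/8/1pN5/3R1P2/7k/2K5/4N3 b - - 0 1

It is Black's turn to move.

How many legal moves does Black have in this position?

Black to move; king on h3.
In check: no.
Legal moves: Ng7, Nc7, Nf6, Nd6, Kh4, Kg4, Kg3, Kh2, b4.
Count: 9.

9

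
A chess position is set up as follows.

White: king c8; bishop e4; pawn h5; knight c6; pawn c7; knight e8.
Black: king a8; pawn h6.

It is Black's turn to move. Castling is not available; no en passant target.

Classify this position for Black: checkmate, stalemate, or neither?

stalemate

Black to move; black king on a8.
In check: no.
King squares — a7: attacked by Nc6; b7: attacked by Kc8; b8: attacked by Nc6.
Legal moves for Black: none.
Not in check and no legal moves → stalemate.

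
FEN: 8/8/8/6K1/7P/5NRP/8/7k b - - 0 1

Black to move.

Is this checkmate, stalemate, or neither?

Black to move; black king on h1.
In check: no.
King squares — g1: attacked by Nf3; g2: attacked by Rg3; h2: attacked by Nf3.
Legal moves for Black: none.
Not in check and no legal moves → stalemate.

stalemate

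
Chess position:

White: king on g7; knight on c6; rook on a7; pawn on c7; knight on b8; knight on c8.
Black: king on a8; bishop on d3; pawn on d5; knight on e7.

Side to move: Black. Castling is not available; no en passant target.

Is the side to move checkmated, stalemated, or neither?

checkmate

Black to move; black king on a8.
In check: yes, from the white rook on a7.
King squares — a7: attacked by Nc6; b7: attacked by Ra7; b8: attacked by Nc6.
Legal moves for Black: none.
In check with no legal moves → checkmate.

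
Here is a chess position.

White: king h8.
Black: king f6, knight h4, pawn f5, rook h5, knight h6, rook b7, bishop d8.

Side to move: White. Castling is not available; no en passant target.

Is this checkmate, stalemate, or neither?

White to move; white king on h8.
In check: no.
King squares — g7: attacked by Kf6; h7: attacked by Rb7; g8: attacked by Nh6.
Legal moves for White: none.
Not in check and no legal moves → stalemate.

stalemate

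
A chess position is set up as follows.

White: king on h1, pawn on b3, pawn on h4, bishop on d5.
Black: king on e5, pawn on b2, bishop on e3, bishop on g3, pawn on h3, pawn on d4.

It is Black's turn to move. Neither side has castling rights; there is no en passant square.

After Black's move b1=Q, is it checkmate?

After b1=Q: white king on h1; in check: yes, from the black queen on b1.
King squares — g1: attacked by Qb1; g2: attacked by Ph3; h2: attacked by Bg3.
White has no legal moves → checkmate.

yes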